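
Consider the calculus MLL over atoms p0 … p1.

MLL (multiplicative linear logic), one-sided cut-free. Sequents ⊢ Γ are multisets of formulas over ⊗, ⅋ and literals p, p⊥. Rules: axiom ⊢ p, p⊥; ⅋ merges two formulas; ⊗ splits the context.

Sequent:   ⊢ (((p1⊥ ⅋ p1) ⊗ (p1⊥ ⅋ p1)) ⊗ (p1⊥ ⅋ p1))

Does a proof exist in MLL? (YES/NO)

Derivation trace:
[⊗]  ⊢ (((p1⊥ ⅋ p1) ⊗ (p1⊥ ⅋ p1)) ⊗ (p1⊥ ⅋ p1))
  [⊗]  ⊢ ((p1⊥ ⅋ p1) ⊗ (p1⊥ ⅋ p1))
    [⅋]  ⊢ (p1⊥ ⅋ p1)
      [Ax]  ⊢ p1, p1⊥
    [⅋]  ⊢ (p1⊥ ⅋ p1)
      [Ax]  ⊢ p1, p1⊥
  [⅋]  ⊢ (p1⊥ ⅋ p1)
    [Ax]  ⊢ p1, p1⊥

Result: YES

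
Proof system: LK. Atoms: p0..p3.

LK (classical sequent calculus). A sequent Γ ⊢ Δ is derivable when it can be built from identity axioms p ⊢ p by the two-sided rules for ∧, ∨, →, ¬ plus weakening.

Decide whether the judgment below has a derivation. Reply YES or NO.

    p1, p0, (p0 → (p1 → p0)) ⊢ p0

Derivation (root first):
[→L] p1, p0, (p0 → (p1 → p0)) ⊢ p0
  [Ax] p0 ⊢ p0
  [→L] p1, (p1 → p0) ⊢ p0
    [Ax] p1 ⊢ p1
    [Ax] p0 ⊢ p0

Result: YES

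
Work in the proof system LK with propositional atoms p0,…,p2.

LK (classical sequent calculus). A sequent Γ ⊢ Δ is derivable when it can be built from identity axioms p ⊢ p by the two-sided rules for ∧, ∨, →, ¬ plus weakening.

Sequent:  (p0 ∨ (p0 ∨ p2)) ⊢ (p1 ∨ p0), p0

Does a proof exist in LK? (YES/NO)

Search for a countermodel by truth-table:
  v=000: Γ:[(p0 ∨ (p0 ∨ p2))=F] Δ:[(p1 ∨ p0)=F, p0=F] refutes=False
  v=001: Γ:[(p0 ∨ (p0 ∨ p2))=T] Δ:[(p1 ∨ p0)=F, p0=F] refutes=True  ← countermodel

Result: NO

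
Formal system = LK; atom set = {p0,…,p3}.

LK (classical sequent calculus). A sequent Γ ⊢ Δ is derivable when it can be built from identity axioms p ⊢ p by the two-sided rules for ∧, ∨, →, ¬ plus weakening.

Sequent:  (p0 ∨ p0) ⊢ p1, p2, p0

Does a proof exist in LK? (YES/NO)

Derivation (root first):
[∨L] (p0 ∨ p0) ⊢ p1, p2, p0
  [WR] p0 ⊢ p0, p1
    [Ax] p0 ⊢ p0
  [WR] p0 ⊢ p0, p1, p2
    [WR] p0 ⊢ p0, p1
      [Ax] p0 ⊢ p0

Result: YES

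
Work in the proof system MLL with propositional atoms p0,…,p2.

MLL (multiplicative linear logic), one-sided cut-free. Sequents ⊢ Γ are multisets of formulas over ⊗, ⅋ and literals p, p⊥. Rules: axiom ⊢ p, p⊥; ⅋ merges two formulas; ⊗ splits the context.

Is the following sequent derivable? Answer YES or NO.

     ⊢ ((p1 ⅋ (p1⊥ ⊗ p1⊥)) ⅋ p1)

Derivation (root first):
[⅋]  ⊢ ((p1 ⅋ (p1⊥ ⊗ p1⊥)) ⅋ p1)
  [⅋]  ⊢ p1, (p1 ⅋ (p1⊥ ⊗ p1⊥))
    [⊗]  ⊢ p1, p1, (p1⊥ ⊗ p1⊥)
      [Ax]  ⊢ p1, p1⊥
      [Ax]  ⊢ p1, p1⊥

Result: YES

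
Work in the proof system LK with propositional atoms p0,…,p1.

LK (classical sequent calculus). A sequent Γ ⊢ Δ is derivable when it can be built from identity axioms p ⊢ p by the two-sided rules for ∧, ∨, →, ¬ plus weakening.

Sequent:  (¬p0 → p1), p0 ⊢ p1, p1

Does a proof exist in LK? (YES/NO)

Search for a countermodel by truth-table:
  v=00: Γ:[(¬p0 → p1)=F, p0=F] Δ:[p1=F, p1=F] refutes=False
  v=01: Γ:[(¬p0 → p1)=T, p0=F] Δ:[p1=T, p1=T] refutes=False
  v=10: Γ:[(¬p0 → p1)=T, p0=T] Δ:[p1=F, p1=F] refutes=True  ← countermodel

Result: NO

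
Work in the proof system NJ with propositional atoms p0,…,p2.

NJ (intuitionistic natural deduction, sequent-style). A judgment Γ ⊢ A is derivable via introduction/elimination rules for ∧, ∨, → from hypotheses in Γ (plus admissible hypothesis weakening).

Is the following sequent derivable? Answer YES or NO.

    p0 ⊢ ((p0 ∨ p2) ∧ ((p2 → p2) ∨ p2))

Derivation (root first):
[∧I] p0 ⊢ ((p0 ∨ p2) ∧ ((p2 → p2) ∨ p2))
  [∨I₁] p0 ⊢ (p0 ∨ p2)
    [Ax] p0 ⊢ p0
  [∨I₁]  ⊢ ((p2 → p2) ∨ p2)
    [→I]  ⊢ (p2 → p2)
      [Ax] p2 ⊢ p2

Result: YES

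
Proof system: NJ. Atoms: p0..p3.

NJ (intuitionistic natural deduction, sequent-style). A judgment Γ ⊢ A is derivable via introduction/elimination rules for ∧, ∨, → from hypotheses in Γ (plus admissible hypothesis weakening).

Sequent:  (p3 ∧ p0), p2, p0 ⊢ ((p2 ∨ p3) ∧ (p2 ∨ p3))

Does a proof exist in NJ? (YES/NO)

Derivation trace:
[∧I] (p3 ∧ p0), p2, p0 ⊢ ((p2 ∨ p3) ∧ (p2 ∨ p3))
  [∨I₁] p2, (p3 ∧ p0), p0 ⊢ (p2 ∨ p3)
    [Wk] p2, (p3 ∧ p0), p0 ⊢ p2
      [Wk] p2, (p3 ∧ p0) ⊢ p2
        [Ax] p2 ⊢ p2
  [∨I₁] p2, (p3 ∧ p0), p0 ⊢ (p2 ∨ p3)
    [Wk] p2, (p3 ∧ p0), p0 ⊢ p2
      [Wk] p2, (p3 ∧ p0) ⊢ p2
        [Ax] p2 ⊢ p2

Result: YES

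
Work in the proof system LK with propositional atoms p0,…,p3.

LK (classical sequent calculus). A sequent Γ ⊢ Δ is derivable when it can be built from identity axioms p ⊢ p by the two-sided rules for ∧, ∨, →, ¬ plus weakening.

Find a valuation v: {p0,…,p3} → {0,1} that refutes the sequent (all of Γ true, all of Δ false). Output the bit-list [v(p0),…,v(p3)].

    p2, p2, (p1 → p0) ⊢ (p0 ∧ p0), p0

Enumerate valuations to refute Γ ⊢ Δ:
  v=0000: Γ:[p2=F, p2=F, (p1 → p0)=T] Δ:[(p0 ∧ p0)=F, p0=F] refutes=False
  v=0001: Γ:[p2=F, p2=F, (p1 → p0)=T] Δ:[(p0 ∧ p0)=F, p0=F] refutes=False
  v=0010: Γ:[p2=T, p2=T, (p1 → p0)=T] Δ:[(p0 ∧ p0)=F, p0=F] refutes=True  ← countermodel

Result: [0, 0, 1, 0]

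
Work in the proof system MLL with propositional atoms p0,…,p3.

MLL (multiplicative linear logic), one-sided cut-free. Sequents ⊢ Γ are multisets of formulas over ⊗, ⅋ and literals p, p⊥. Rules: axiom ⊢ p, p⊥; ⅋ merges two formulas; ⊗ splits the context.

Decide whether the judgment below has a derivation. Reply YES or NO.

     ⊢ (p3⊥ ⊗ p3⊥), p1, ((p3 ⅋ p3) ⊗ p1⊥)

Derivation (root first):
[⊗]  ⊢ (p3⊥ ⊗ p3⊥), p1, ((p3 ⅋ p3) ⊗ p1⊥)
  [⅋]  ⊢ (p3⊥ ⊗ p3⊥), (p3 ⅋ p3)
    [⊗]  ⊢ p3, p3, (p3⊥ ⊗ p3⊥)
      [Ax]  ⊢ p3, p3⊥
      [Ax]  ⊢ p3, p3⊥
  [Ax]  ⊢ p1, p1⊥

Result: YES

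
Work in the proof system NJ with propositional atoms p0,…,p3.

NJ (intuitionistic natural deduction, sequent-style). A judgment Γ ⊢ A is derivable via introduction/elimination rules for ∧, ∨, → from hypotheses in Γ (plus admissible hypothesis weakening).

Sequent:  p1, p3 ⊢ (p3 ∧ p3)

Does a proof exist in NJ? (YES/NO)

Derivation trace:
[∧I] p1, p3 ⊢ (p3 ∧ p3)
  [Ax] p3 ⊢ p3
  [Wk] p3, p3, p1 ⊢ p3
    [Wk] p3, p3 ⊢ p3
      [Ax] p3 ⊢ p3

Result: YES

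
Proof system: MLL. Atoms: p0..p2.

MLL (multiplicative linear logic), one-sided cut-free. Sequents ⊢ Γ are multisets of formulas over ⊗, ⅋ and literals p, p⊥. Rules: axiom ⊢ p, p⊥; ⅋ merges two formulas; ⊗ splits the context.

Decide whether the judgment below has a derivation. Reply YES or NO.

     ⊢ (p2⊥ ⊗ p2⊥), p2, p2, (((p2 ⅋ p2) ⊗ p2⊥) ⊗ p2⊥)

Derivation trace:
[⊗]  ⊢ (p2⊥ ⊗ p2⊥), p2, p2, (((p2 ⅋ p2) ⊗ p2⊥) ⊗ p2⊥)
  [⊗]  ⊢ (p2⊥ ⊗ p2⊥), p2, ((p2 ⅋ p2) ⊗ p2⊥)
    [⅋]  ⊢ (p2⊥ ⊗ p2⊥), (p2 ⅋ p2)
      [⊗]  ⊢ p2, p2, (p2⊥ ⊗ p2⊥)
        [Ax]  ⊢ p2, p2⊥
        [Ax]  ⊢ p2, p2⊥
    [Ax]  ⊢ p2, p2⊥
  [Ax]  ⊢ p2, p2⊥

Result: YES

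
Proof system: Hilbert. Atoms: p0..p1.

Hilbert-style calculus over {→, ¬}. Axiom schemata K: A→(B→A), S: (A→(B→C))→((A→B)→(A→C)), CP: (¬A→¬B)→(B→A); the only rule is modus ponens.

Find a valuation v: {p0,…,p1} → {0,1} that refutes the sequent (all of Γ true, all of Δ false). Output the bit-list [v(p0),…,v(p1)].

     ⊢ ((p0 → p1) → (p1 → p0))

Truth-table refutation:
  v=00: Γ:[] Δ:[((p0 → p1) → (p1 → p0))=T] refutes=False
  v=01: Γ:[] Δ:[((p0 → p1) → (p1 → p0))=F] refutes=True  ← countermodel

Result: [0, 1]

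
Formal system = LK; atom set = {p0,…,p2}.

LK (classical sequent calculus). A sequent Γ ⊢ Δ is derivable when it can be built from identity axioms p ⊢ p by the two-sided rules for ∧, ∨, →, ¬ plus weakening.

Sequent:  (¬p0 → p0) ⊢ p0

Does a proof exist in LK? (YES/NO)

Proof tree:
[→L] (¬p0 → p0) ⊢ p0
  [¬R]  ⊢ p0, ¬p0
    [Ax] p0 ⊢ p0
  [Ax] p0 ⊢ p0

Result: YES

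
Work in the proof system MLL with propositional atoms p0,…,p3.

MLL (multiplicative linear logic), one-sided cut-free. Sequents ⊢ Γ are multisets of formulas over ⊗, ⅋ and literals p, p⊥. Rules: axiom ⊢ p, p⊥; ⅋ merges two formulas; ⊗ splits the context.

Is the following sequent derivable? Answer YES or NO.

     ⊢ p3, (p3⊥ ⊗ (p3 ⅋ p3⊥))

Proof tree:
[⊗]  ⊢ p3, (p3⊥ ⊗ (p3 ⅋ p3⊥))
  [Ax]  ⊢ p3, p3⊥
  [⅋]  ⊢ (p3 ⅋ p3⊥)
    [Ax]  ⊢ p3, p3⊥

Result: YES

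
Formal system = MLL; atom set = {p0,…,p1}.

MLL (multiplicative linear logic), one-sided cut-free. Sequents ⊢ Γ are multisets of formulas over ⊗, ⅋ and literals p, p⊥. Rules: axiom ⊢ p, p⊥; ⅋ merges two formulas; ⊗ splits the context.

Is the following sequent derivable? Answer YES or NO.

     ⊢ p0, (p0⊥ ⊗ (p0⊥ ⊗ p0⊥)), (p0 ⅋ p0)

Proof tree:
[⅋]  ⊢ p0, (p0⊥ ⊗ (p0⊥ ⊗ p0⊥)), (p0 ⅋ p0)
  [⊗]  ⊢ p0, p0, p0, (p0⊥ ⊗ (p0⊥ ⊗ p0⊥))
    [Ax]  ⊢ p0, p0⊥
    [⊗]  ⊢ p0, p0, (p0⊥ ⊗ p0⊥)
      [Ax]  ⊢ p0, p0⊥
      [Ax]  ⊢ p0, p0⊥

Result: YES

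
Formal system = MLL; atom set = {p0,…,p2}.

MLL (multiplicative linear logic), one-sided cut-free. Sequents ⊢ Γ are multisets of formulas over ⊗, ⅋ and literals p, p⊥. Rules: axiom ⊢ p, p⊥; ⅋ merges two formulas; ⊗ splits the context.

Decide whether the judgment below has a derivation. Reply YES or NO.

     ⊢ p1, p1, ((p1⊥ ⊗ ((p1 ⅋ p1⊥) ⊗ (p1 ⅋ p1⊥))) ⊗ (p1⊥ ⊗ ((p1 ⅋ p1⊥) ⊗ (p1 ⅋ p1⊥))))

Proof tree:
[⊗]  ⊢ p1, p1, ((p1⊥ ⊗ ((p1 ⅋ p1⊥) ⊗ (p1 ⅋ p1⊥))) ⊗ (p1⊥ ⊗ ((p1 ⅋ p1⊥) ⊗ (p1 ⅋ p1⊥))))
  [⊗]  ⊢ p1, (p1⊥ ⊗ ((p1 ⅋ p1⊥) ⊗ (p1 ⅋ p1⊥)))
    [Ax]  ⊢ p1, p1⊥
    [⊗]  ⊢ ((p1 ⅋ p1⊥) ⊗ (p1 ⅋ p1⊥))
      [⅋]  ⊢ (p1 ⅋ p1⊥)
        [Ax]  ⊢ p1, p1⊥
      [⅋]  ⊢ (p1 ⅋ p1⊥)
        [Ax]  ⊢ p1, p1⊥
  [⊗]  ⊢ p1, (p1⊥ ⊗ ((p1 ⅋ p1⊥) ⊗ (p1 ⅋ p1⊥)))
    [Ax]  ⊢ p1, p1⊥
    [⊗]  ⊢ ((p1 ⅋ p1⊥) ⊗ (p1 ⅋ p1⊥))
      [⅋]  ⊢ (p1 ⅋ p1⊥)
        [Ax]  ⊢ p1, p1⊥
      [⅋]  ⊢ (p1 ⅋ p1⊥)
        [Ax]  ⊢ p1, p1⊥

Result: YES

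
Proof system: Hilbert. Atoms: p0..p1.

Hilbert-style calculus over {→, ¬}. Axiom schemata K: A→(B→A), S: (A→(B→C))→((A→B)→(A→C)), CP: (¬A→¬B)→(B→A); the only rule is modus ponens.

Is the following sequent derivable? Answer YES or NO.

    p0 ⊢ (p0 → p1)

Truth-table refutation:
  v=00: Γ:[p0=F] Δ:[(p0 → p1)=T] refutes=False
  v=01: Γ:[p0=F] Δ:[(p0 → p1)=T] refutes=False
  v=10: Γ:[p0=T] Δ:[(p0 → p1)=F] refutes=True  ← countermodel

Result: NO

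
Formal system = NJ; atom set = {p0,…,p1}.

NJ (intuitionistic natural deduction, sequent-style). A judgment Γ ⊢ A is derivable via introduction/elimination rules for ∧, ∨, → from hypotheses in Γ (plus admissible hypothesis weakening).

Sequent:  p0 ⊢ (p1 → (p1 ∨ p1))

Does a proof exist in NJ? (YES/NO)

Proof tree:
[Wk] p0 ⊢ (p1 → (p1 ∨ p1))
  [→I]  ⊢ (p1 → (p1 ∨ p1))
    [∨I₂] p1 ⊢ (p1 ∨ p1)
      [Ax] p1 ⊢ p1

Result: YES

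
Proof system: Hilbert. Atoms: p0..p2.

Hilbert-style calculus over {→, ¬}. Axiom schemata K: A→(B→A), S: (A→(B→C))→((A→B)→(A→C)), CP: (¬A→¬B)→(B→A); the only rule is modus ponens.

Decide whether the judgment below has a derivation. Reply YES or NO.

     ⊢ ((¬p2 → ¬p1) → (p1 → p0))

Enumerate valuations to refute Γ ⊢ Δ:
  v=000: Γ:[] Δ:[((¬p2 → ¬p1) → (p1 → p0))=T] refutes=False
  v=001: Γ:[] Δ:[((¬p2 → ¬p1) → (p1 → p0))=T] refutes=False
  v=010: Γ:[] Δ:[((¬p2 → ¬p1) → (p1 → p0))=T] refutes=False
  v=011: Γ:[] Δ:[((¬p2 → ¬p1) → (p1 → p0))=F] refutes=True  ← countermodel

Result: NO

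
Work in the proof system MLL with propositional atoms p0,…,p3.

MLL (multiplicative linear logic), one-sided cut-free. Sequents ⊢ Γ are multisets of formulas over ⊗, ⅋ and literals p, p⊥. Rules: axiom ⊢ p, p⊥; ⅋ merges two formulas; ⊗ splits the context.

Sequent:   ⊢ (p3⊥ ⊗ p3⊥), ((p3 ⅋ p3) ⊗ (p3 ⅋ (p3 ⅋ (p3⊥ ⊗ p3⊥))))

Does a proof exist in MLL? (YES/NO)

Derivation trace:
[⊗]  ⊢ (p3⊥ ⊗ p3⊥), ((p3 ⅋ p3) ⊗ (p3 ⅋ (p3 ⅋ (p3⊥ ⊗ p3⊥))))
  [⅋]  ⊢ (p3⊥ ⊗ p3⊥), (p3 ⅋ p3)
    [⊗]  ⊢ p3, p3, (p3⊥ ⊗ p3⊥)
      [Ax]  ⊢ p3, p3⊥
      [Ax]  ⊢ p3, p3⊥
  [⅋]  ⊢ (p3 ⅋ (p3 ⅋ (p3⊥ ⊗ p3⊥)))
    [⅋]  ⊢ p3, (p3 ⅋ (p3⊥ ⊗ p3⊥))
      [⊗]  ⊢ p3, p3, (p3⊥ ⊗ p3⊥)
        [Ax]  ⊢ p3, p3⊥
        [Ax]  ⊢ p3, p3⊥

Result: YES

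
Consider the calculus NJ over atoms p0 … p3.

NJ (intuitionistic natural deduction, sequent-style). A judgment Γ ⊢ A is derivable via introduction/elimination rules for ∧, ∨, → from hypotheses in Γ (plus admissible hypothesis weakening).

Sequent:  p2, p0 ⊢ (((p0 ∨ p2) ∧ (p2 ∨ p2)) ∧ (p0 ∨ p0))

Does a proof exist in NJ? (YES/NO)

Proof tree:
[∧I] p2, p0 ⊢ (((p0 ∨ p2) ∧ (p2 ∨ p2)) ∧ (p0 ∨ p0))
  [∧I] p2, p0 ⊢ ((p0 ∨ p2) ∧ (p2 ∨ p2))
    [∨I₁] p0 ⊢ (p0 ∨ p2)
      [Ax] p0 ⊢ p0
    [∨I₁] p2 ⊢ (p2 ∨ p2)
      [Ax] p2 ⊢ p2
  [∨I₂] p0 ⊢ (p0 ∨ p0)
    [Ax] p0 ⊢ p0

Result: YES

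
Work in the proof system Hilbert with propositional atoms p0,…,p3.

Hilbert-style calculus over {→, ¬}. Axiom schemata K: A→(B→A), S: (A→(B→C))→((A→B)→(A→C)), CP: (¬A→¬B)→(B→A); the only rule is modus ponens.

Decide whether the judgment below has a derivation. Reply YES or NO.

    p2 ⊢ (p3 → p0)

Search for a countermodel by truth-table:
  v=0000: Γ:[p2=F] Δ:[(p3 → p0)=T] refutes=False
  v=0001: Γ:[p2=F] Δ:[(p3 → p0)=F] refutes=False
  v=0010: Γ:[p2=T] Δ:[(p3 → p0)=T] refutes=False
  v=0011: Γ:[p2=T] Δ:[(p3 → p0)=F] refutes=True  ← countermodel

Result: NO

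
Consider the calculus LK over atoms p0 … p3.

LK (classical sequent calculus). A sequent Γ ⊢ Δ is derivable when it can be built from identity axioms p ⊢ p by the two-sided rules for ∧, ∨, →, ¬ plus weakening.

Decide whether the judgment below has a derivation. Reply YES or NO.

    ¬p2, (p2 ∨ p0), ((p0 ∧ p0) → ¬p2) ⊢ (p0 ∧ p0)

Derivation trace:
[→L] ¬p2, (p2 ∨ p0), ((p0 ∧ p0) → ¬p2) ⊢ (p0 ∧ p0)
  [¬L] (p2 ∨ p0), ¬p2 ⊢ (p0 ∧ p0)
    [∨L] (p2 ∨ p0) ⊢ p2, (p0 ∧ p0)
      [Ax] p2 ⊢ p2
      [∧R] p0 ⊢ (p0 ∧ p0)
        [Ax] p0 ⊢ p0
        [Ax] p0 ⊢ p0
  [¬L] (p2 ∨ p0), ¬p2 ⊢ (p0 ∧ p0)
    [∨L] (p2 ∨ p0) ⊢ p2, (p0 ∧ p0)
      [Ax] p2 ⊢ p2
      [∧R] p0 ⊢ (p0 ∧ p0)
        [Ax] p0 ⊢ p0
        [Ax] p0 ⊢ p0

Result: YES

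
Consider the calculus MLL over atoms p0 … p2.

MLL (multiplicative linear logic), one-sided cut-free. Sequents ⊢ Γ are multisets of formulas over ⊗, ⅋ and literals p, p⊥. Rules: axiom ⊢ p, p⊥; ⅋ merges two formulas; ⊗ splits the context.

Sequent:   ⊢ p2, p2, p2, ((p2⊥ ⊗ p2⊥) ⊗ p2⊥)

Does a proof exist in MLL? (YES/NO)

Derivation trace:
[⊗]  ⊢ p2, p2, p2, ((p2⊥ ⊗ p2⊥) ⊗ p2⊥)
  [⊗]  ⊢ p2, p2, (p2⊥ ⊗ p2⊥)
    [Ax]  ⊢ p2, p2⊥
    [Ax]  ⊢ p2, p2⊥
  [Ax]  ⊢ p2, p2⊥

Result: YES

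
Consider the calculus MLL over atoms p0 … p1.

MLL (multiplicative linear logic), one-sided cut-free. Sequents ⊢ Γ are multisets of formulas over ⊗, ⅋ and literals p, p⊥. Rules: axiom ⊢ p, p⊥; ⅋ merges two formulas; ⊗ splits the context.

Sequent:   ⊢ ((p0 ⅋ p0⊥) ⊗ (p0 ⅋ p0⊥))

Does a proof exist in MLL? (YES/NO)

Derivation (root first):
[⊗]  ⊢ ((p0 ⅋ p0⊥) ⊗ (p0 ⅋ p0⊥))
  [⅋]  ⊢ (p0 ⅋ p0⊥)
    [Ax]  ⊢ p0, p0⊥
  [⅋]  ⊢ (p0 ⅋ p0⊥)
    [Ax]  ⊢ p0, p0⊥

Result: YES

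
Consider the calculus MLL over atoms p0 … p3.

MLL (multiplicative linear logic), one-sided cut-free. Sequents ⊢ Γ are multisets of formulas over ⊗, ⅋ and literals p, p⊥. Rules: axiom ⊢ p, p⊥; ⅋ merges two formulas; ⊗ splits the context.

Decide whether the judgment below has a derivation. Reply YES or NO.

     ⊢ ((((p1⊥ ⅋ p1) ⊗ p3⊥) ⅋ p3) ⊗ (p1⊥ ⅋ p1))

Derivation trace:
[⊗]  ⊢ ((((p1⊥ ⅋ p1) ⊗ p3⊥) ⅋ p3) ⊗ (p1⊥ ⅋ p1))
  [⅋]  ⊢ (((p1⊥ ⅋ p1) ⊗ p3⊥) ⅋ p3)
    [⊗]  ⊢ p3, ((p1⊥ ⅋ p1) ⊗ p3⊥)
      [⅋]  ⊢ (p1⊥ ⅋ p1)
        [Ax]  ⊢ p1, p1⊥
      [Ax]  ⊢ p3, p3⊥
  [⅋]  ⊢ (p1⊥ ⅋ p1)
    [Ax]  ⊢ p1, p1⊥

Result: YES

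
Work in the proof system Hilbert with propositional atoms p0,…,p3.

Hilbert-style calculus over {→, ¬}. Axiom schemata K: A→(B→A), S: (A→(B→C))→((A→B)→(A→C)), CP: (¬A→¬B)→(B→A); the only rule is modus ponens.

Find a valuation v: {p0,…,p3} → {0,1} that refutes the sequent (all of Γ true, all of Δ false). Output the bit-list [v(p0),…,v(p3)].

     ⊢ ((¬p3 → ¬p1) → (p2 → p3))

Enumerate valuations to refute Γ ⊢ Δ:
  v=0000: Γ:[] Δ:[((¬p3 → ¬p1) → (p2 → p3))=T] refutes=False
  v=0001: Γ:[] Δ:[((¬p3 → ¬p1) → (p2 → p3))=T] refutes=False
  v=0010: Γ:[] Δ:[((¬p3 → ¬p1) → (p2 → p3))=F] refutes=True  ← countermodel

Result: [0, 0, 1, 0]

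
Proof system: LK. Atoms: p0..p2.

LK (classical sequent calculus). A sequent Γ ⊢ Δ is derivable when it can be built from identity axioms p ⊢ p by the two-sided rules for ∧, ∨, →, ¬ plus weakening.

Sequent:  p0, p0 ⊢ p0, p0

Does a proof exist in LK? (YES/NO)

Derivation trace:
[WL] p0, p0 ⊢ p0, p0
  [WR] p0 ⊢ p0, p0
    [Ax] p0 ⊢ p0

Result: YES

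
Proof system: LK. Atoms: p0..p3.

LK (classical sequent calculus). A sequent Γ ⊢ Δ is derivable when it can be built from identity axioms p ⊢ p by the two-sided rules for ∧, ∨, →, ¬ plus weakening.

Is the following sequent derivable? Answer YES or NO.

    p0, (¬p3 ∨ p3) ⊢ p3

Truth-table refutation:
  v=0000: Γ:[p0=F, (¬p3 ∨ p3)=T] Δ:[p3=F] refutes=False
  v=0001: Γ:[p0=F, (¬p3 ∨ p3)=T] Δ:[p3=T] refutes=False
  v=0010: Γ:[p0=F, (¬p3 ∨ p3)=T] Δ:[p3=F] refutes=False
  v=0011: Γ:[p0=F, (¬p3 ∨ p3)=T] Δ:[p3=T] refutes=False
  v=0100: Γ:[p0=F, (¬p3 ∨ p3)=T] Δ:[p3=F] refutes=False
  v=0101: Γ:[p0=F, (¬p3 ∨ p3)=T] Δ:[p3=T] refutes=False
  v=0110: Γ:[p0=F, (¬p3 ∨ p3)=T] Δ:[p3=F] refutes=False
  v=0111: Γ:[p0=F, (¬p3 ∨ p3)=T] Δ:[p3=T] refutes=False
  v=1000: Γ:[p0=T, (¬p3 ∨ p3)=T] Δ:[p3=F] refutes=True  ← countermodel

Result: NO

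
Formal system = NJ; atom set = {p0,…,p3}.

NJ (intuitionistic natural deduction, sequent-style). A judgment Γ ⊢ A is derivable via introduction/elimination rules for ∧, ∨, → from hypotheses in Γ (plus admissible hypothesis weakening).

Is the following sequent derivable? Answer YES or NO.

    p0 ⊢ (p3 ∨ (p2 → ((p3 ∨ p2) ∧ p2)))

Derivation trace:
[∨I₂] p0 ⊢ (p3 ∨ (p2 → ((p3 ∨ p2) ∧ p2)))
  [→I] p0 ⊢ (p2 → ((p3 ∨ p2) ∧ p2))
    [∧I] p2, p0 ⊢ ((p3 ∨ p2) ∧ p2)
      [∨I₂] p2 ⊢ (p3 ∨ p2)
        [Ax] p2 ⊢ p2
      [Wk] p2, p0 ⊢ p2
        [Ax] p2 ⊢ p2

Result: YES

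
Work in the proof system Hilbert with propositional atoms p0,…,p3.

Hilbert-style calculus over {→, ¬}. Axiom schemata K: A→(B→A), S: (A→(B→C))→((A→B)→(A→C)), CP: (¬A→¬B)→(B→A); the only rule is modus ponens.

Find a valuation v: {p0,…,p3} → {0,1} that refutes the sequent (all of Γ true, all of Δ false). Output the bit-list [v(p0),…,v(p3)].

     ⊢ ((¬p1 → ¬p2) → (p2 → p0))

Search for a countermodel by truth-table:
  v=0000: Γ:[] Δ:[((¬p1 → ¬p2) → (p2 → p0))=T] refutes=False
  v=0001: Γ:[] Δ:[((¬p1 → ¬p2) → (p2 → p0))=T] refutes=False
  v=0010: Γ:[] Δ:[((¬p1 → ¬p2) → (p2 → p0))=T] refutes=False
  v=0011: Γ:[] Δ:[((¬p1 → ¬p2) → (p2 → p0))=T] refutes=False
  v=0100: Γ:[] Δ:[((¬p1 → ¬p2) → (p2 → p0))=T] refutes=False
  v=0101: Γ:[] Δ:[((¬p1 → ¬p2) → (p2 → p0))=T] refutes=False
  v=0110: Γ:[] Δ:[((¬p1 → ¬p2) → (p2 → p0))=F] refutes=True  ← countermodel

Result: [0, 1, 1, 0]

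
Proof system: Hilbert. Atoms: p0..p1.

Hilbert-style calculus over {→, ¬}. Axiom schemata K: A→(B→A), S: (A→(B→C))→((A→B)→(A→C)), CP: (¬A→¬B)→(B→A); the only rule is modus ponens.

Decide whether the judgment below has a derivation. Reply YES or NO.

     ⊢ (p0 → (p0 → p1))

Enumerate valuations to refute Γ ⊢ Δ:
  v=00: Γ:[] Δ:[(p0 → (p0 → p1))=T] refutes=False
  v=01: Γ:[] Δ:[(p0 → (p0 → p1))=T] refutes=False
  v=10: Γ:[] Δ:[(p0 → (p0 → p1))=F] refutes=True  ← countermodel

Result: NO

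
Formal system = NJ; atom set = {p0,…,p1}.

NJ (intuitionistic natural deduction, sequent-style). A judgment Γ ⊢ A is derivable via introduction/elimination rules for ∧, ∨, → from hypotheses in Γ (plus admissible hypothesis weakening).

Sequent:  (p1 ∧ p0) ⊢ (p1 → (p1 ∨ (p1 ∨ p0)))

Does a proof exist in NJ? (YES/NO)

Proof tree:
[→I] (p1 ∧ p0) ⊢ (p1 → (p1 ∨ (p1 ∨ p0)))
  [∨I₂] p1, (p1 ∧ p0) ⊢ (p1 ∨ (p1 ∨ p0))
    [Wk] p1, (p1 ∧ p0) ⊢ (p1 ∨ p0)
      [∨I₁] p1 ⊢ (p1 ∨ p0)
        [Ax] p1 ⊢ p1

Result: YES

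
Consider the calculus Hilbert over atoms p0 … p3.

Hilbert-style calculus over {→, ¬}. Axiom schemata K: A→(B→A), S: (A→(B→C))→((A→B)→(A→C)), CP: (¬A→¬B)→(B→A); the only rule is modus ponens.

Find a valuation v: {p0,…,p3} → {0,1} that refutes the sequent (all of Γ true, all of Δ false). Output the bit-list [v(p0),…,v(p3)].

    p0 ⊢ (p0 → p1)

Enumerate valuations to refute Γ ⊢ Δ:
  v=0000: Γ:[p0=F] Δ:[(p0 → p1)=T] refutes=False
  v=0001: Γ:[p0=F] Δ:[(p0 → p1)=T] refutes=False
  v=0010: Γ:[p0=F] Δ:[(p0 → p1)=T] refutes=False
  v=0011: Γ:[p0=F] Δ:[(p0 → p1)=T] refutes=False
  v=0100: Γ:[p0=F] Δ:[(p0 → p1)=T] refutes=False
  v=0101: Γ:[p0=F] Δ:[(p0 → p1)=T] refutes=False
  v=0110: Γ:[p0=F] Δ:[(p0 → p1)=T] refutes=False
  v=0111: Γ:[p0=F] Δ:[(p0 → p1)=T] refutes=False
  v=1000: Γ:[p0=T] Δ:[(p0 → p1)=F] refutes=True  ← countermodel

Result: [1, 0, 0, 0]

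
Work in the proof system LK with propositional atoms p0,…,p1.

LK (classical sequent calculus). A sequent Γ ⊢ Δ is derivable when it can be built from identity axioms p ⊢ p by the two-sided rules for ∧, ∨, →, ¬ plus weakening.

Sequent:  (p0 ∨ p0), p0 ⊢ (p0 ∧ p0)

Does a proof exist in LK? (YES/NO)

Derivation (root first):
[∧R] (p0 ∨ p0), p0 ⊢ (p0 ∧ p0)
  [∨L] (p0 ∨ p0) ⊢ p0
    [Ax] p0 ⊢ p0
    [Ax] p0 ⊢ p0
  [Ax] p0 ⊢ p0

Result: YES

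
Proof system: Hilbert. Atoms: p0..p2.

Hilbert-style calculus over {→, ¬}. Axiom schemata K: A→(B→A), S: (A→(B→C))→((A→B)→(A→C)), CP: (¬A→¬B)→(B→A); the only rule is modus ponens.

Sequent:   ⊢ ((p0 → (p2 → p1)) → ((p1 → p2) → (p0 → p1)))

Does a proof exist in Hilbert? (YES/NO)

Truth-table refutation:
  v=000: Γ:[] Δ:[((p0 → (p2 → p1)) → ((p1 → p2) → (p0 → p1)))=T] refutes=False
  v=001: Γ:[] Δ:[((p0 → (p2 → p1)) → ((p1 → p2) → (p0 → p1)))=T] refutes=False
  v=010: Γ:[] Δ:[((p0 → (p2 → p1)) → ((p1 → p2) → (p0 → p1)))=T] refutes=False
  v=011: Γ:[] Δ:[((p0 → (p2 → p1)) → ((p1 → p2) → (p0 → p1)))=T] refutes=False
  v=100: Γ:[] Δ:[((p0 → (p2 → p1)) → ((p1 → p2) → (p0 → p1)))=F] refutes=True  ← countermodel

Result: NO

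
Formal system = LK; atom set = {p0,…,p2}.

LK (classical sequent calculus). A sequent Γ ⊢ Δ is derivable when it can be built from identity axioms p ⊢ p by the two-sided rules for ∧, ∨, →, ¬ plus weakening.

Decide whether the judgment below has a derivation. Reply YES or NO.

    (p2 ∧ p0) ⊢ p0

Derivation (root first):
[∧L] (p2 ∧ p0) ⊢ p0
  [WL] p0, p2 ⊢ p0
    [Ax] p0 ⊢ p0

Result: YES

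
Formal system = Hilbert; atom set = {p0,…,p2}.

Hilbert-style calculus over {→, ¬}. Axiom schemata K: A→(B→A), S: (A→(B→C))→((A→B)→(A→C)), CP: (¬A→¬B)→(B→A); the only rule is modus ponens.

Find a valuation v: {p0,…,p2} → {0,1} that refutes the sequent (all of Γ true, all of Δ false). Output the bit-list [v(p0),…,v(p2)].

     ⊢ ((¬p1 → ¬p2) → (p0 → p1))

Truth-table refutation:
  v=000: Γ:[] Δ:[((¬p1 → ¬p2) → (p0 → p1))=T] refutes=False
  v=001: Γ:[] Δ:[((¬p1 → ¬p2) → (p0 → p1))=T] refutes=False
  v=010: Γ:[] Δ:[((¬p1 → ¬p2) → (p0 → p1))=T] refutes=False
  v=011: Γ:[] Δ:[((¬p1 → ¬p2) → (p0 → p1))=T] refutes=False
  v=100: Γ:[] Δ:[((¬p1 → ¬p2) → (p0 → p1))=F] refutes=True  ← countermodel

Result: [1, 0, 0]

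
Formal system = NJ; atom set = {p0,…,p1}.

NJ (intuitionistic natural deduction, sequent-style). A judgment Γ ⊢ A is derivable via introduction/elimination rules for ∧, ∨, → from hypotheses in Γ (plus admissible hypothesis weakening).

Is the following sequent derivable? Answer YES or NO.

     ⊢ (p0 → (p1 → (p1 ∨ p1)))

Proof tree:
[→I]  ⊢ (p0 → (p1 → (p1 ∨ p1)))
  [→I] p0 ⊢ (p1 → (p1 ∨ p1))
    [Wk] p1, p0 ⊢ (p1 ∨ p1)
      [∨I₂] p1 ⊢ (p1 ∨ p1)
        [Ax] p1 ⊢ p1

Result: YES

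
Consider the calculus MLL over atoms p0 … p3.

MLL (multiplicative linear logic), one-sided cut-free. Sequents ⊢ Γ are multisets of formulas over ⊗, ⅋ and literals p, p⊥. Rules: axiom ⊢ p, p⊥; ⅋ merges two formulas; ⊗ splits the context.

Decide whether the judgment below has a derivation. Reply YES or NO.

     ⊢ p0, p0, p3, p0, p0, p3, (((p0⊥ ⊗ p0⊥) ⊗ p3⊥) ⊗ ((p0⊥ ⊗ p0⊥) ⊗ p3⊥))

Derivation trace:
[⊗]  ⊢ p0, p0, p3, p0, p0, p3, (((p0⊥ ⊗ p0⊥) ⊗ p3⊥) ⊗ ((p0⊥ ⊗ p0⊥) ⊗ p3⊥))
  [⊗]  ⊢ p0, p0, p3, ((p0⊥ ⊗ p0⊥) ⊗ p3⊥)
    [⊗]  ⊢ p0, p0, (p0⊥ ⊗ p0⊥)
      [Ax]  ⊢ p0, p0⊥
      [Ax]  ⊢ p0, p0⊥
    [Ax]  ⊢ p3, p3⊥
  [⊗]  ⊢ p0, p0, p3, ((p0⊥ ⊗ p0⊥) ⊗ p3⊥)
    [⊗]  ⊢ p0, p0, (p0⊥ ⊗ p0⊥)
      [Ax]  ⊢ p0, p0⊥
      [Ax]  ⊢ p0, p0⊥
    [Ax]  ⊢ p3, p3⊥

Result: YES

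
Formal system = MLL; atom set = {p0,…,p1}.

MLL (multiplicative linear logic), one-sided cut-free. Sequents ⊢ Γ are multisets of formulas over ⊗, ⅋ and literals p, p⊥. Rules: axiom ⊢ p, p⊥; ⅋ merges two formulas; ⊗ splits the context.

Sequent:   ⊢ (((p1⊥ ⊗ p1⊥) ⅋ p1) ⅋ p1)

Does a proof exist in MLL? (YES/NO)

Derivation trace:
[⅋]  ⊢ (((p1⊥ ⊗ p1⊥) ⅋ p1) ⅋ p1)
  [⅋]  ⊢ p1, ((p1⊥ ⊗ p1⊥) ⅋ p1)
    [⊗]  ⊢ p1, p1, (p1⊥ ⊗ p1⊥)
      [Ax]  ⊢ p1, p1⊥
      [Ax]  ⊢ p1, p1⊥

Result: YES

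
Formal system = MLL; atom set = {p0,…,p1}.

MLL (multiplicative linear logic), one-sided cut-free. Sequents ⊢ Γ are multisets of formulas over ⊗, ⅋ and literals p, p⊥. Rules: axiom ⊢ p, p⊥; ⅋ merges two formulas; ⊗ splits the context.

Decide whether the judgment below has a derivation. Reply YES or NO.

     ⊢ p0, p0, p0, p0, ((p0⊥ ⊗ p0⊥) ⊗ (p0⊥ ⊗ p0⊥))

Derivation trace:
[⊗]  ⊢ p0, p0, p0, p0, ((p0⊥ ⊗ p0⊥) ⊗ (p0⊥ ⊗ p0⊥))
  [⊗]  ⊢ p0, p0, (p0⊥ ⊗ p0⊥)
    [Ax]  ⊢ p0, p0⊥
    [Ax]  ⊢ p0, p0⊥
  [⊗]  ⊢ p0, p0, (p0⊥ ⊗ p0⊥)
    [Ax]  ⊢ p0, p0⊥
    [Ax]  ⊢ p0, p0⊥

Result: YES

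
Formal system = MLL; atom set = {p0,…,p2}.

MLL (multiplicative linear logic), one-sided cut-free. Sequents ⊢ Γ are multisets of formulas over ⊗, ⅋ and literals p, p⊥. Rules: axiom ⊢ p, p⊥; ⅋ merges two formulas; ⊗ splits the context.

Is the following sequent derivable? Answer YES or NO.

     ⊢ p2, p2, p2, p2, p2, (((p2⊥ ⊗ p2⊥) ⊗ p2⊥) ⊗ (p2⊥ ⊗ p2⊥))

Proof tree:
[⊗]  ⊢ p2, p2, p2, p2, p2, (((p2⊥ ⊗ p2⊥) ⊗ p2⊥) ⊗ (p2⊥ ⊗ p2⊥))
  [⊗]  ⊢ p2, p2, p2, ((p2⊥ ⊗ p2⊥) ⊗ p2⊥)
    [⊗]  ⊢ p2, p2, (p2⊥ ⊗ p2⊥)
      [Ax]  ⊢ p2, p2⊥
      [Ax]  ⊢ p2, p2⊥
    [Ax]  ⊢ p2, p2⊥
  [⊗]  ⊢ p2, p2, (p2⊥ ⊗ p2⊥)
    [Ax]  ⊢ p2, p2⊥
    [Ax]  ⊢ p2, p2⊥

Result: YES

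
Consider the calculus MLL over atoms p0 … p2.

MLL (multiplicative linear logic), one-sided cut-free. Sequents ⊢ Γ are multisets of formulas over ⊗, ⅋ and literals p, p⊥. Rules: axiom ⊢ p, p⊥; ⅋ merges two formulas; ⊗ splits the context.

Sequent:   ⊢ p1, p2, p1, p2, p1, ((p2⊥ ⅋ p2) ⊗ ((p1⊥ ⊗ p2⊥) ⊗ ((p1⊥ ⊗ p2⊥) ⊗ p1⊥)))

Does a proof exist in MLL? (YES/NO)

Proof tree:
[⊗]  ⊢ p1, p2, p1, p2, p1, ((p2⊥ ⅋ p2) ⊗ ((p1⊥ ⊗ p2⊥) ⊗ ((p1⊥ ⊗ p2⊥) ⊗ p1⊥)))
  [⅋]  ⊢ (p2⊥ ⅋ p2)
    [Ax]  ⊢ p2, p2⊥
  [⊗]  ⊢ p1, p2, p1, p2, p1, ((p1⊥ ⊗ p2⊥) ⊗ ((p1⊥ ⊗ p2⊥) ⊗ p1⊥))
    [⊗]  ⊢ p1, p2, (p1⊥ ⊗ p2⊥)
      [Ax]  ⊢ p1, p1⊥
      [Ax]  ⊢ p2, p2⊥
    [⊗]  ⊢ p1, p2, p1, ((p1⊥ ⊗ p2⊥) ⊗ p1⊥)
      [⊗]  ⊢ p1, p2, (p1⊥ ⊗ p2⊥)
        [Ax]  ⊢ p1, p1⊥
        [Ax]  ⊢ p2, p2⊥
      [Ax]  ⊢ p1, p1⊥

Result: YES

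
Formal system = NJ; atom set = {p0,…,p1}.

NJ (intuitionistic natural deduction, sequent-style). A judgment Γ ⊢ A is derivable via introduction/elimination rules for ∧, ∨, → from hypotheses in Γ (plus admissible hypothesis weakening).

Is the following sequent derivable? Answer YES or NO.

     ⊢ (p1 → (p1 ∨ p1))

Derivation (root first):
[→I]  ⊢ (p1 → (p1 ∨ p1))
  [∨I₁] p1 ⊢ (p1 ∨ p1)
    [Ax] p1 ⊢ p1

Result: YES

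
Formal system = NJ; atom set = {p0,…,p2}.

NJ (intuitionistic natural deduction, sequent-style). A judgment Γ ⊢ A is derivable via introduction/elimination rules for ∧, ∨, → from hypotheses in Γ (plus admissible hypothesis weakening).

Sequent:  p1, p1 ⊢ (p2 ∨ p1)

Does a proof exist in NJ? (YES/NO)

Derivation trace:
[Wk] p1, p1 ⊢ (p2 ∨ p1)
  [∨I₂] p1 ⊢ (p2 ∨ p1)
    [Ax] p1 ⊢ p1

Result: YES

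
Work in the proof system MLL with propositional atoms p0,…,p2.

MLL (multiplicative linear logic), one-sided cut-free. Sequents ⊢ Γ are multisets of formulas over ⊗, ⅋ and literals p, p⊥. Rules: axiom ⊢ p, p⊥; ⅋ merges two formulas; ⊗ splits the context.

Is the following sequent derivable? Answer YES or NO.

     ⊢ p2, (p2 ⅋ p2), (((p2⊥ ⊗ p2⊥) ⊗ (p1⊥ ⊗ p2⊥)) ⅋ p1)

Proof tree:
[⅋]  ⊢ p2, (p2 ⅋ p2), (((p2⊥ ⊗ p2⊥) ⊗ (p1⊥ ⊗ p2⊥)) ⅋ p1)
  [⅋]  ⊢ p1, p2, ((p2⊥ ⊗ p2⊥) ⊗ (p1⊥ ⊗ p2⊥)), (p2 ⅋ p2)
    [⊗]  ⊢ p2, p2, p1, p2, ((p2⊥ ⊗ p2⊥) ⊗ (p1⊥ ⊗ p2⊥))
      [⊗]  ⊢ p2, p2, (p2⊥ ⊗ p2⊥)
        [Ax]  ⊢ p2, p2⊥
        [Ax]  ⊢ p2, p2⊥
      [⊗]  ⊢ p1, p2, (p1⊥ ⊗ p2⊥)
        [Ax]  ⊢ p1, p1⊥
        [Ax]  ⊢ p2, p2⊥

Result: YES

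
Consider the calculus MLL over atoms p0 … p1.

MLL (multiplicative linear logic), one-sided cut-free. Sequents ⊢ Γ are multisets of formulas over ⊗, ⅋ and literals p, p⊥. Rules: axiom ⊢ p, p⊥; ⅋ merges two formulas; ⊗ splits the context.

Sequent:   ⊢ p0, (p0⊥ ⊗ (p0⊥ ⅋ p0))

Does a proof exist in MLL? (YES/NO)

Proof tree:
[⊗]  ⊢ p0, (p0⊥ ⊗ (p0⊥ ⅋ p0))
  [Ax]  ⊢ p0, p0⊥
  [⅋]  ⊢ (p0⊥ ⅋ p0)
    [Ax]  ⊢ p0, p0⊥

Result: YES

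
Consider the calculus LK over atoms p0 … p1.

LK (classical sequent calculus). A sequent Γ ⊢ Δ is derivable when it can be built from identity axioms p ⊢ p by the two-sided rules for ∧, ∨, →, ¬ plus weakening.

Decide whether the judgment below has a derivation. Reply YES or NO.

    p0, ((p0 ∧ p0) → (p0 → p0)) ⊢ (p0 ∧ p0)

Proof tree:
[→L] p0, ((p0 ∧ p0) → (p0 → p0)) ⊢ (p0 ∧ p0)
  [∧R] p0 ⊢ (p0 ∧ p0)
    [Ax] p0 ⊢ p0
    [Ax] p0 ⊢ p0
  [→L] p0, (p0 → p0) ⊢ (p0 ∧ p0)
    [Ax] p0 ⊢ p0
    [∧R] p0 ⊢ (p0 ∧ p0)
      [Ax] p0 ⊢ p0
      [Ax] p0 ⊢ p0

Result: YES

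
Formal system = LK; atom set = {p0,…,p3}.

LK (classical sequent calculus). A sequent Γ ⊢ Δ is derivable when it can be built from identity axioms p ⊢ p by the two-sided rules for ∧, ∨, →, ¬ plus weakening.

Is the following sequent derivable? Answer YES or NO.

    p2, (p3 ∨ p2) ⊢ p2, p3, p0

Derivation (root first):
[∨L] p2, (p3 ∨ p2) ⊢ p2, p3, p0
  [Ax] p3 ⊢ p3
  [WL] p2, p2 ⊢ p2, p0, p2
    [WR] p2 ⊢ p2, p0, p2
      [WR] p2 ⊢ p2, p0
        [Ax] p2 ⊢ p2

Result: YES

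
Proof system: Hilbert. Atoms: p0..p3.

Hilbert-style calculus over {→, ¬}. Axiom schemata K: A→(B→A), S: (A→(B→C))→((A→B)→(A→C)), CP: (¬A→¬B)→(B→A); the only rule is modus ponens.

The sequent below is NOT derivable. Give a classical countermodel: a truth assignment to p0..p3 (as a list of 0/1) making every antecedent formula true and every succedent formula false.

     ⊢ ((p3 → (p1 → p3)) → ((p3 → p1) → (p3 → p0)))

Enumerate valuations to refute Γ ⊢ Δ:
  v=0000: Γ:[] Δ:[((p3 → (p1 → p3)) → ((p3 → p1) → (p3 → p0)))=T] refutes=False
  v=0001: Γ:[] Δ:[((p3 → (p1 → p3)) → ((p3 → p1) → (p3 → p0)))=T] refutes=False
  v=0010: Γ:[] Δ:[((p3 → (p1 → p3)) → ((p3 → p1) → (p3 → p0)))=T] refutes=False
  v=0011: Γ:[] Δ:[((p3 → (p1 → p3)) → ((p3 → p1) → (p3 → p0)))=T] refutes=False
  v=0100: Γ:[] Δ:[((p3 → (p1 → p3)) → ((p3 → p1) → (p3 → p0)))=T] refutes=False
  v=0101: Γ:[] Δ:[((p3 → (p1 → p3)) → ((p3 → p1) → (p3 → p0)))=F] refutes=True  ← countermodel

Result: [0, 1, 0, 1]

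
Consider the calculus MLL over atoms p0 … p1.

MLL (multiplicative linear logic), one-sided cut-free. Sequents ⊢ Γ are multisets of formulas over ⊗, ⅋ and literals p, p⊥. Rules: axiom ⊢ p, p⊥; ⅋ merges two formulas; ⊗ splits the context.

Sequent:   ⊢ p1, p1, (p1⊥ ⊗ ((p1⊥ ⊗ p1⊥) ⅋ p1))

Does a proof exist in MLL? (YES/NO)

Derivation (root first):
[⊗]  ⊢ p1, p1, (p1⊥ ⊗ ((p1⊥ ⊗ p1⊥) ⅋ p1))
  [Ax]  ⊢ p1, p1⊥
  [⅋]  ⊢ p1, ((p1⊥ ⊗ p1⊥) ⅋ p1)
    [⊗]  ⊢ p1, p1, (p1⊥ ⊗ p1⊥)
      [Ax]  ⊢ p1, p1⊥
      [Ax]  ⊢ p1, p1⊥

Result: YES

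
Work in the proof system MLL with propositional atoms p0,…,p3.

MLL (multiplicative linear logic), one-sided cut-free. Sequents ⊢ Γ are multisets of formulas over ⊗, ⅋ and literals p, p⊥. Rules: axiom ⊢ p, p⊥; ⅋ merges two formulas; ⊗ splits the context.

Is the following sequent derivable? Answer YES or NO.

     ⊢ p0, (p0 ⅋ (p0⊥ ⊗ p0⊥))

Proof tree:
[⅋]  ⊢ p0, (p0 ⅋ (p0⊥ ⊗ p0⊥))
  [⊗]  ⊢ p0, p0, (p0⊥ ⊗ p0⊥)
    [Ax]  ⊢ p0, p0⊥
    [Ax]  ⊢ p0, p0⊥

Result: YES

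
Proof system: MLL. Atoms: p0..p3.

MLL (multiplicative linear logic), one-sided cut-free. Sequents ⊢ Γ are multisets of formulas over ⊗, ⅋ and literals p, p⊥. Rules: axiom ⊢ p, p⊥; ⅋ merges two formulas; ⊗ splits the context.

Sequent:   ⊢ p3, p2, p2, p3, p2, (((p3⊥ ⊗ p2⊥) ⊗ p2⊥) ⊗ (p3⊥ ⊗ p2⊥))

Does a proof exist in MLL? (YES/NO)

Derivation trace:
[⊗]  ⊢ p3, p2, p2, p3, p2, (((p3⊥ ⊗ p2⊥) ⊗ p2⊥) ⊗ (p3⊥ ⊗ p2⊥))
  [⊗]  ⊢ p3, p2, p2, ((p3⊥ ⊗ p2⊥) ⊗ p2⊥)
    [⊗]  ⊢ p3, p2, (p3⊥ ⊗ p2⊥)
      [Ax]  ⊢ p3, p3⊥
      [Ax]  ⊢ p2, p2⊥
    [Ax]  ⊢ p2, p2⊥
  [⊗]  ⊢ p3, p2, (p3⊥ ⊗ p2⊥)
    [Ax]  ⊢ p3, p3⊥
    [Ax]  ⊢ p2, p2⊥

Result: YES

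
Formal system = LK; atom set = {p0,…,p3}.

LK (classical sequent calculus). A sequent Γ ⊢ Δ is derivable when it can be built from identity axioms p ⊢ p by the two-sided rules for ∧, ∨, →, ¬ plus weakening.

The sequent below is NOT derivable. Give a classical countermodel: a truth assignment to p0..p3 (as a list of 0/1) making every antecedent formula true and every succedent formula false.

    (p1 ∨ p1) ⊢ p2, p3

Enumerate valuations to refute Γ ⊢ Δ:
  v=0000: Γ:[(p1 ∨ p1)=F] Δ:[p2=F, p3=F] refutes=False
  v=0001: Γ:[(p1 ∨ p1)=F] Δ:[p2=F, p3=T] refutes=False
  v=0010: Γ:[(p1 ∨ p1)=F] Δ:[p2=T, p3=F] refutes=False
  v=0011: Γ:[(p1 ∨ p1)=F] Δ:[p2=T, p3=T] refutes=False
  v=0100: Γ:[(p1 ∨ p1)=T] Δ:[p2=F, p3=F] refutes=True  ← countermodel

Result: [0, 1, 0, 0]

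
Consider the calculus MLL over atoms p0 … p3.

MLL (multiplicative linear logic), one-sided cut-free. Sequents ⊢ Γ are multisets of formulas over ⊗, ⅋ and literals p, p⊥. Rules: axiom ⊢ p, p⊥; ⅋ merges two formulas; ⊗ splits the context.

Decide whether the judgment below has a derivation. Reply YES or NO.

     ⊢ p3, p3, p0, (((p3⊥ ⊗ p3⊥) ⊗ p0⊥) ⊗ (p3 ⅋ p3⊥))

Proof tree:
[⊗]  ⊢ p3, p3, p0, (((p3⊥ ⊗ p3⊥) ⊗ p0⊥) ⊗ (p3 ⅋ p3⊥))
  [⊗]  ⊢ p3, p3, p0, ((p3⊥ ⊗ p3⊥) ⊗ p0⊥)
    [⊗]  ⊢ p3, p3, (p3⊥ ⊗ p3⊥)
      [Ax]  ⊢ p3, p3⊥
      [Ax]  ⊢ p3, p3⊥
    [Ax]  ⊢ p0, p0⊥
  [⅋]  ⊢ (p3 ⅋ p3⊥)
    [Ax]  ⊢ p3, p3⊥

Result: YES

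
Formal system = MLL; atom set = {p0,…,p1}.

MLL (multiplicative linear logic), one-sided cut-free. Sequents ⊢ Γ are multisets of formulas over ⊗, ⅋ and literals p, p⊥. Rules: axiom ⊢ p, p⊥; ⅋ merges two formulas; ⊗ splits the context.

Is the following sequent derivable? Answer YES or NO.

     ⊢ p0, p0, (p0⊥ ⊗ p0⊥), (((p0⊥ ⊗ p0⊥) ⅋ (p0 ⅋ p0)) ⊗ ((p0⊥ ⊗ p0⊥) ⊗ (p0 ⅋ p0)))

Derivation trace:
[⊗]  ⊢ p0, p0, (p0⊥ ⊗ p0⊥), (((p0⊥ ⊗ p0⊥) ⅋ (p0 ⅋ p0)) ⊗ ((p0⊥ ⊗ p0⊥) ⊗ (p0 ⅋ p0)))
  [⅋]  ⊢ ((p0⊥ ⊗ p0⊥) ⅋ (p0 ⅋ p0))
    [⅋]  ⊢ (p0⊥ ⊗ p0⊥), (p0 ⅋ p0)
      [⊗]  ⊢ p0, p0, (p0⊥ ⊗ p0⊥)
        [Ax]  ⊢ p0, p0⊥
        [Ax]  ⊢ p0, p0⊥
  [⊗]  ⊢ p0, p0, (p0⊥ ⊗ p0⊥), ((p0⊥ ⊗ p0⊥) ⊗ (p0 ⅋ p0))
    [⊗]  ⊢ p0, p0, (p0⊥ ⊗ p0⊥)
      [Ax]  ⊢ p0, p0⊥
      [Ax]  ⊢ p0, p0⊥
    [⅋]  ⊢ (p0⊥ ⊗ p0⊥), (p0 ⅋ p0)
      [⊗]  ⊢ p0, p0, (p0⊥ ⊗ p0⊥)
        [Ax]  ⊢ p0, p0⊥
        [Ax]  ⊢ p0, p0⊥

Result: YES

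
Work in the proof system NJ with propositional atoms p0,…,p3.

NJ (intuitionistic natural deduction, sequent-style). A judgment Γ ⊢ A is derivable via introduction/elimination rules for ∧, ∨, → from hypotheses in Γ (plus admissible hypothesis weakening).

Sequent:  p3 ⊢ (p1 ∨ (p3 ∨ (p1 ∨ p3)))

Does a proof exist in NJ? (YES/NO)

Proof tree:
[∨I₂] p3 ⊢ (p1 ∨ (p3 ∨ (p1 ∨ p3)))
  [∨I₂] p3 ⊢ (p3 ∨ (p1 ∨ p3))
    [∨I₂] p3 ⊢ (p1 ∨ p3)
      [Ax] p3 ⊢ p3

Result: YES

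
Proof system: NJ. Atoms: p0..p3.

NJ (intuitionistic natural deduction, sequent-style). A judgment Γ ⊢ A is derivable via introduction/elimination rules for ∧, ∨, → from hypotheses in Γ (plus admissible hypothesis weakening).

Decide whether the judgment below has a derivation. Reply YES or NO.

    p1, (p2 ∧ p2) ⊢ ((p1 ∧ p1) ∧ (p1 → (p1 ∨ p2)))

Proof tree:
[∧I] p1, (p2 ∧ p2) ⊢ ((p1 ∧ p1) ∧ (p1 → (p1 ∨ p2)))
  [∧I] p1 ⊢ (p1 ∧ p1)
    [Ax] p1 ⊢ p1
    [Ax] p1 ⊢ p1
  [Wk] (p2 ∧ p2) ⊢ (p1 → (p1 ∨ p2))
    [→I]  ⊢ (p1 → (p1 ∨ p2))
      [∨I₁] p1 ⊢ (p1 ∨ p2)
        [Ax] p1 ⊢ p1

Result: YES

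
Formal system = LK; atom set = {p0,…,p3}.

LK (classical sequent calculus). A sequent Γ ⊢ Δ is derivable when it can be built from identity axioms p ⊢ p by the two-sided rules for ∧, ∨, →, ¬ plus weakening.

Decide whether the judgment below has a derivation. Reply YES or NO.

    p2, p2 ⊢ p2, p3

Derivation (root first):
[WR] p2, p2 ⊢ p2, p3
  [WL] p2, p2 ⊢ p2
    [Ax] p2 ⊢ p2

Result: YES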